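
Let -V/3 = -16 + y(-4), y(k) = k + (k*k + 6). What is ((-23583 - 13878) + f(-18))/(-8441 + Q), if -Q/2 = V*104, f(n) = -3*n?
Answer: 37407/7193 ≈ 5.2005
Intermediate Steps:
y(k) = 6 + k + k² (y(k) = k + (k² + 6) = k + (6 + k²) = 6 + k + k²)
V = -6 (V = -3*(-16 + (6 - 4 + (-4)²)) = -3*(-16 + (6 - 4 + 16)) = -3*(-16 + 18) = -3*2 = -6)
Q = 1248 (Q = -(-12)*104 = -2*(-624) = 1248)
((-23583 - 13878) + f(-18))/(-8441 + Q) = ((-23583 - 13878) - 3*(-18))/(-8441 + 1248) = (-37461 + 54)/(-7193) = -37407*(-1/7193) = 37407/7193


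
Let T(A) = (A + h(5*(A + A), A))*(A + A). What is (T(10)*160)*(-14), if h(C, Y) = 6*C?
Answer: -27328000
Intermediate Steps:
T(A) = 122*A² (T(A) = (A + 6*(5*(A + A)))*(A + A) = (A + 6*(5*(2*A)))*(2*A) = (A + 6*(10*A))*(2*A) = (A + 60*A)*(2*A) = (61*A)*(2*A) = 122*A²)
(T(10)*160)*(-14) = ((122*10²)*160)*(-14) = ((122*100)*160)*(-14) = (12200*160)*(-14) = 1952000*(-14) = -27328000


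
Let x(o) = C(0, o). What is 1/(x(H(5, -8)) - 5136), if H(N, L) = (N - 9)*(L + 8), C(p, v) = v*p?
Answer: -1/5136 ≈ -0.00019470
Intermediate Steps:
C(p, v) = p*v
H(N, L) = (-9 + N)*(8 + L)
x(o) = 0 (x(o) = 0*o = 0)
1/(x(H(5, -8)) - 5136) = 1/(0 - 5136) = 1/(-5136) = -1/5136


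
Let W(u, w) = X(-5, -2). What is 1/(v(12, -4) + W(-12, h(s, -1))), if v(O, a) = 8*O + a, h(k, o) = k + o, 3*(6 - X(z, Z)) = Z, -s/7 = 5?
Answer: 3/296 ≈ 0.010135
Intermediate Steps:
s = -35 (s = -7*5 = -35)
X(z, Z) = 6 - Z/3
W(u, w) = 20/3 (W(u, w) = 6 - ⅓*(-2) = 6 + ⅔ = 20/3)
v(O, a) = a + 8*O
1/(v(12, -4) + W(-12, h(s, -1))) = 1/((-4 + 8*12) + 20/3) = 1/((-4 + 96) + 20/3) = 1/(92 + 20/3) = 1/(296/3) = 3/296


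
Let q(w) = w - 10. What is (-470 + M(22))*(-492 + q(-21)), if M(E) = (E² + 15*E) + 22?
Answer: -191418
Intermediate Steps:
M(E) = 22 + E² + 15*E
q(w) = -10 + w
(-470 + M(22))*(-492 + q(-21)) = (-470 + (22 + 22² + 15*22))*(-492 + (-10 - 21)) = (-470 + (22 + 484 + 330))*(-492 - 31) = (-470 + 836)*(-523) = 366*(-523) = -191418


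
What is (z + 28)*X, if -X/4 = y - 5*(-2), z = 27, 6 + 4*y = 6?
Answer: -2200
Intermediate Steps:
y = 0 (y = -3/2 + (¼)*6 = -3/2 + 3/2 = 0)
X = -40 (X = -4*(0 - 5*(-2)) = -4*(0 + 10) = -4*10 = -40)
(z + 28)*X = (27 + 28)*(-40) = 55*(-40) = -2200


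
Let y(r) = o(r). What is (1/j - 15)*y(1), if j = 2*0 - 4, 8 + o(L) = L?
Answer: 427/4 ≈ 106.75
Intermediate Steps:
o(L) = -8 + L
y(r) = -8 + r
j = -4 (j = 0 - 4 = -4)
(1/j - 15)*y(1) = (1/(-4) - 15)*(-8 + 1) = (-¼ - 15)*(-7) = -61/4*(-7) = 427/4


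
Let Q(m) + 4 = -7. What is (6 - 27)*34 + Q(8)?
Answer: -725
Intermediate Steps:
Q(m) = -11 (Q(m) = -4 - 7 = -11)
(6 - 27)*34 + Q(8) = (6 - 27)*34 - 11 = -21*34 - 11 = -714 - 11 = -725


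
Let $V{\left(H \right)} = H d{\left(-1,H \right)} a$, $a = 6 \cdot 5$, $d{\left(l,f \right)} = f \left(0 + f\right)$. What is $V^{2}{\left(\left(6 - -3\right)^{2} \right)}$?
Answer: $254186582832900$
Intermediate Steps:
$d{\left(l,f \right)} = f^{2}$ ($d{\left(l,f \right)} = f f = f^{2}$)
$a = 30$
$V{\left(H \right)} = 30 H^{3}$ ($V{\left(H \right)} = H H^{2} \cdot 30 = H^{3} \cdot 30 = 30 H^{3}$)
$V^{2}{\left(\left(6 - -3\right)^{2} \right)} = \left(30 \left(\left(6 - -3\right)^{2}\right)^{3}\right)^{2} = \left(30 \left(\left(6 + 3\right)^{2}\right)^{3}\right)^{2} = \left(30 \left(9^{2}\right)^{3}\right)^{2} = \left(30 \cdot 81^{3}\right)^{2} = \left(30 \cdot 531441\right)^{2} = 15943230^{2} = 254186582832900$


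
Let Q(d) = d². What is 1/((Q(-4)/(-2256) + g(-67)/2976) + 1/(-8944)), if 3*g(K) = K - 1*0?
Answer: -234565344/3450101 ≈ -67.988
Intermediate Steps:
g(K) = K/3 (g(K) = (K - 1*0)/3 = (K + 0)/3 = K/3)
1/((Q(-4)/(-2256) + g(-67)/2976) + 1/(-8944)) = 1/(((-4)²/(-2256) + ((⅓)*(-67))/2976) + 1/(-8944)) = 1/((16*(-1/2256) - 67/3*1/2976) - 1/8944) = 1/((-1/141 - 67/8928) - 1/8944) = 1/(-6125/419616 - 1/8944) = 1/(-3450101/234565344) = -234565344/3450101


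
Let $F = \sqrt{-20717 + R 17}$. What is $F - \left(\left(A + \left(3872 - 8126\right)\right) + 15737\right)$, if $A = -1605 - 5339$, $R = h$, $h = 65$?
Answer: $-4539 + 2 i \sqrt{4903} \approx -4539.0 + 140.04 i$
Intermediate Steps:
$R = 65$
$A = -6944$ ($A = -1605 - 5339 = -6944$)
$F = 2 i \sqrt{4903}$ ($F = \sqrt{-20717 + 65 \cdot 17} = \sqrt{-20717 + 1105} = \sqrt{-19612} = 2 i \sqrt{4903} \approx 140.04 i$)
$F - \left(\left(A + \left(3872 - 8126\right)\right) + 15737\right) = 2 i \sqrt{4903} - \left(\left(-6944 + \left(3872 - 8126\right)\right) + 15737\right) = 2 i \sqrt{4903} - \left(\left(-6944 - 4254\right) + 15737\right) = 2 i \sqrt{4903} - \left(-11198 + 15737\right) = 2 i \sqrt{4903} - 4539 = -4539 + 2 i \sqrt{4903}$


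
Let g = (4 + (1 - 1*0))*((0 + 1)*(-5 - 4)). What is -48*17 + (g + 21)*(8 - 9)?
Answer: -792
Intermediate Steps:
g = -45 (g = (4 + (1 + 0))*(1*(-9)) = (4 + 1)*(-9) = 5*(-9) = -45)
-48*17 + (g + 21)*(8 - 9) = -48*17 + (-45 + 21)*(8 - 9) = -816 - 24*(-1) = -816 + 24 = -792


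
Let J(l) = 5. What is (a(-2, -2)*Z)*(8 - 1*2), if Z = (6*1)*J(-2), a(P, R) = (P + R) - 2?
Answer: -1080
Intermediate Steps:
a(P, R) = -2 + P + R
Z = 30 (Z = (6*1)*5 = 6*5 = 30)
(a(-2, -2)*Z)*(8 - 1*2) = ((-2 - 2 - 2)*30)*(8 - 1*2) = (-6*30)*(8 - 2) = -180*6 = -1080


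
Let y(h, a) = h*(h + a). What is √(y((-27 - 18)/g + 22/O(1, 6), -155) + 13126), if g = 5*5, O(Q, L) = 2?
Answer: 2*√73654/5 ≈ 108.56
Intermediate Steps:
g = 25
y(h, a) = h*(a + h)
√(y((-27 - 18)/g + 22/O(1, 6), -155) + 13126) = √(((-27 - 18)/25 + 22/2)*(-155 + ((-27 - 18)/25 + 22/2)) + 13126) = √((-45*1/25 + 22*(½))*(-155 + (-45*1/25 + 22*(½))) + 13126) = √((-9/5 + 11)*(-155 + (-9/5 + 11)) + 13126) = √(46*(-155 + 46/5)/5 + 13126) = √((46/5)*(-729/5) + 13126) = √(-33534/25 + 13126) = √(294616/25) = 2*√73654/5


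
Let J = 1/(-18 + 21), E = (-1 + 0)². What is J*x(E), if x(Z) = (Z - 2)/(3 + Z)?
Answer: -1/12 ≈ -0.083333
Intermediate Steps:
E = 1 (E = (-1)² = 1)
J = ⅓ (J = 1/3 = ⅓ ≈ 0.33333)
x(Z) = (-2 + Z)/(3 + Z)
J*x(E) = ((-2 + 1)/(3 + 1))/3 = (-1/4)/3 = ((¼)*(-1))/3 = (⅓)*(-¼) = -1/12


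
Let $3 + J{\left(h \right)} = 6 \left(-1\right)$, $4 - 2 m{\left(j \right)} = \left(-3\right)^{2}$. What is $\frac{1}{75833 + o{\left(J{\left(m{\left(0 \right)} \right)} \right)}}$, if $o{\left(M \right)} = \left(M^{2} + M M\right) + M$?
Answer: $\frac{1}{75986} \approx 1.316 \cdot 10^{-5}$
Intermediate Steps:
$m{\left(j \right)} = - \frac{5}{2}$ ($m{\left(j \right)} = 2 - \frac{\left(-3\right)^{2}}{2} = 2 - \frac{9}{2} = - \frac{5}{2}$)
$J{\left(h \right)} = -9$ ($J{\left(h \right)} = -3 + 6 \left(-1\right) = -3 - 6 = -9$)
$o{\left(M \right)} = M + 2 M^{2}$ ($o{\left(M \right)} = \left(M^{2} + M^{2}\right) + M = 2 M^{2} + M = M + 2 M^{2}$)
$\frac{1}{75833 + o{\left(J{\left(m{\left(0 \right)} \right)} \right)}} = \frac{1}{75833 - 9 \left(1 + 2 \left(-9\right)\right)} = \frac{1}{75833 - 9 \left(1 - 18\right)} = \frac{1}{75833 - -153} = \frac{1}{75833 + 153} = \frac{1}{75986}$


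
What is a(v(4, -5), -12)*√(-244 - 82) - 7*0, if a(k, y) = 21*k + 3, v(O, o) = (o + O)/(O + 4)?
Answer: 3*I*√326/8 ≈ 6.7708*I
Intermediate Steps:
v(O, o) = (O + o)/(4 + O)
a(k, y) = 3 + 21*k
a(v(4, -5), -12)*√(-244 - 82) - 7*0 = (3 + 21*((4 - 5)/(4 + 4)))*√(-244 - 82) - 7*0 = (3 + 21*(-1/8))*√(-326) + 0 = (3 + 21*((⅛)*(-1)))*(I*√326) + 0 = (3 + 21*(-⅛))*(I*√326) + 0 = (3 - 21/8)*(I*√326) + 0 = 3*(I*√326)/8 + 0 = 3*I*√326/8 + 0 = 3*I*√326/8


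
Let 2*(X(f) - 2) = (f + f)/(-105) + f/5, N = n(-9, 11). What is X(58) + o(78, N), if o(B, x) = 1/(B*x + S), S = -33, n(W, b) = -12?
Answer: 245768/33915 ≈ 7.2466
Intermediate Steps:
N = -12
X(f) = 2 + 19*f/210 (X(f) = 2 + ((f + f)/(-105) + f/5)/2 = 2 + ((2*f)*(-1/105) + f*(⅕))/2 = 2 + (-2*f/105 + f/5)/2 = 2 + (19*f/105)/2 = 2 + 19*f/210)
o(B, x) = 1/(-33 + B*x) (o(B, x) = 1/(B*x - 33) = 1/(-33 + B*x))
X(58) + o(78, N) = (2 + (19/210)*58) + 1/(-33 + 78*(-12)) = (2 + 551/105) + 1/(-33 - 936) = 761/105 + 1/(-969) = 761/105 - 1/969 = 245768/33915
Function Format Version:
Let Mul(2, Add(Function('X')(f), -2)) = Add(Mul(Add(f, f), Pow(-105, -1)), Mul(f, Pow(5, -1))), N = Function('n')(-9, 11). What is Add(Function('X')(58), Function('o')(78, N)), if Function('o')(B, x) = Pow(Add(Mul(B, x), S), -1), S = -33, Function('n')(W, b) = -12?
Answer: Rational(245768, 33915) ≈ 7.2466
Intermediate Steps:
N = -12
Function('X')(f) = Add(2, Mul(Rational(19, 210), f)) (Function('X')(f) = Add(2, Mul(Rational(1, 2), Add(Mul(Add(f, f), Pow(-105, -1)), Mul(f, Pow(5, -1))))) = Add(2, Mul(Rational(1, 2), Add(Mul(Mul(2, f), Rational(-1, 105)), Mul(f, Rational(1, 5))))) = Add(2, Mul(Rational(1, 2), Add(Mul(Rational(-2, 105), f), Mul(Rational(1, 5), f)))) = Add(2, Mul(Rational(1, 2), Mul(Rational(19, 105), f))) = Add(2, Mul(Rational(19, 210), f)))
Function('o')(B, x) = Pow(Add(-33, Mul(B, x)), -1) (Function('o')(B, x) = Pow(Add(Mul(B, x), -33), -1) = Pow(Add(-33, Mul(B, x)), -1))
Add(Function('X')(58), Function('o')(78, N)) = Add(Add(2, Mul(Rational(19, 210), 58)), Pow(Add(-33, Mul(78, -12)), -1)) = Add(Add(2, Rational(551, 105)), Pow(Add(-33, -936), -1)) = Add(Rational(761, 105), Pow(-969, -1)) = Add(Rational(761, 105), Rational(-1, 969)) = Rational(245768, 33915)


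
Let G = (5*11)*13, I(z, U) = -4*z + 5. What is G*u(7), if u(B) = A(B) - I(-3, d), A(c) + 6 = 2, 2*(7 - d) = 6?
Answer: -15015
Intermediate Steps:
d = 4 (d = 7 - ½*6 = 7 - 3 = 4)
A(c) = -4 (A(c) = -6 + 2 = -4)
I(z, U) = 5 - 4*z
G = 715 (G = 55*13 = 715)
u(B) = -21 (u(B) = -4 - (5 - 4*(-3)) = -4 - (5 + 12) = -4 - 1*17 = -4 - 17 = -21)
G*u(7) = 715*(-21) = -15015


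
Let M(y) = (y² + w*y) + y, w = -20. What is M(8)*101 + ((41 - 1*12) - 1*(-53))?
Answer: -8806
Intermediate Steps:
M(y) = y² - 19*y (M(y) = (y² - 20*y) + y = y² - 19*y)
M(8)*101 + ((41 - 1*12) - 1*(-53)) = (8*(-19 + 8))*101 + ((41 - 1*12) - 1*(-53)) = (8*(-11))*101 + ((41 - 12) + 53) = -88*101 + (29 + 53) = -8888 + 82 = -8806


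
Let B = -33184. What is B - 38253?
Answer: -71437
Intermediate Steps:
B - 38253 = -33184 - 38253 = -71437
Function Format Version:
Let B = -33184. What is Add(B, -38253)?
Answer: -71437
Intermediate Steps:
Add(B, -38253) = Add(-33184, -38253) = -71437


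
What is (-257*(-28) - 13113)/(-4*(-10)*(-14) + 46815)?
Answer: -5917/46255 ≈ -0.12792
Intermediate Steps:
(-257*(-28) - 13113)/(-4*(-10)*(-14) + 46815) = (7196 - 13113)/(40*(-14) + 46815) = -5917/(-560 + 46815) = -5917/46255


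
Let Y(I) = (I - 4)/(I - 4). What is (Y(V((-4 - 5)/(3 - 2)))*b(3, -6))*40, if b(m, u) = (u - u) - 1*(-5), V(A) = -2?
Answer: 200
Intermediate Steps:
b(m, u) = 5 (b(m, u) = 0 + 5 = 5)
Y(I) = 1 (Y(I) = (-4 + I)/(-4 + I) = 1)
(Y(V((-4 - 5)/(3 - 2)))*b(3, -6))*40 = (1*5)*40 = 5*40 = 200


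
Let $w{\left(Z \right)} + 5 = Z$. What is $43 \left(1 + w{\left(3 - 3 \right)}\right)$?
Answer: $-172$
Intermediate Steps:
$w{\left(Z \right)} = -5 + Z$
$43 \left(1 + w{\left(3 - 3 \right)}\right) = 43 \left(1 + \left(-5 + \left(3 - 3\right)\right)\right) = 43 \left(1 + \left(-5 + 0\right)\right) = 43 \left(1 - 5\right) = 43 \left(-4\right) = -172$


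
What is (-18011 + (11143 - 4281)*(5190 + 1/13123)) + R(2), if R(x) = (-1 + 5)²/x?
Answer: 467123388433/13123 ≈ 3.5596e+7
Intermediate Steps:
R(x) = 16/x (R(x) = 4²/x = 16/x)
(-18011 + (11143 - 4281)*(5190 + 1/13123)) + R(2) = (-18011 + (11143 - 4281)*(5190 + 1/13123)) + 16/2 = (-18011 + 6862*(5190 + 1/13123)) + 16*(½) = (-18011 + 6862*(68108371/13123)) + 8 = (-18011 + 467359641802/13123) + 8 = 467123283449/13123 + 8 = 467123388433/13123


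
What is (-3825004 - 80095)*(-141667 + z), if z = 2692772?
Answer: -9962317584395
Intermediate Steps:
(-3825004 - 80095)*(-141667 + z) = (-3825004 - 80095)*(-141667 + 2692772) = -3905099*2551105 = -9962317584395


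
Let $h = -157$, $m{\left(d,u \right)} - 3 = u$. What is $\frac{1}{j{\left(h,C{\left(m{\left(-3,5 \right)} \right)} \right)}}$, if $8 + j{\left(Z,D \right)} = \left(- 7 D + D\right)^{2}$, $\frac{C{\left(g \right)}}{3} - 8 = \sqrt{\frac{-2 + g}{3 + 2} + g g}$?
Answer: $- \frac{65395}{810224} + \frac{405 \sqrt{1630}}{202556} \approx 1.1946 \cdot 10^{-5}$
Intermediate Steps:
$m{\left(d,u \right)} = 3 + u$
$C{\left(g \right)} = 24 + 3 \sqrt{- \frac{2}{5} + g^{2} + \frac{g}{5}}$ ($C{\left(g \right)} = 24 + 3 \sqrt{\frac{-2 + g}{3 + 2} + g g} = 24 + 3 \sqrt{\frac{-2 + g}{5} + g^{2}} = 24 + 3 \sqrt{\left(-2 + g\right) \frac{1}{5} + g^{2}} = 24 + 3 \sqrt{\left(- \frac{2}{5} + \frac{g}{5}\right) + g^{2}} = 24 + 3 \sqrt{- \frac{2}{5} + g^{2} + \frac{g}{5}}$)
$j{\left(Z,D \right)} = -8 + 36 D^{2}$ ($j{\left(Z,D \right)} = -8 + \left(- 7 D + D\right)^{2} = -8 + \left(- 6 D\right)^{2} = -8 + 36 D^{2}$)
$\frac{1}{j{\left(h,C{\left(m{\left(-3,5 \right)} \right)} \right)}} = \frac{1}{-8 + 36 \left(24 + \frac{3 \sqrt{-10 + 5 \left(3 + 5\right) + 25 \left(3 + 5\right)^{2}}}{5}\right)^{2}} = \frac{1}{-8 + 36 \left(24 + \frac{3 \sqrt{-10 + 5 \cdot 8 + 25 \cdot 8^{2}}}{5}\right)^{2}} = \frac{1}{-8 + 36 \left(24 + \frac{3 \sqrt{-10 + 40 + 25 \cdot 64}}{5}\right)^{2}} = \frac{1}{-8 + 36 \left(24 + \frac{3 \sqrt{-10 + 40 + 1600}}{5}\right)^{2}} = \frac{1}{-8 + 36 \left(24 + \frac{3 \sqrt{1630}}{5}\right)^{2}}$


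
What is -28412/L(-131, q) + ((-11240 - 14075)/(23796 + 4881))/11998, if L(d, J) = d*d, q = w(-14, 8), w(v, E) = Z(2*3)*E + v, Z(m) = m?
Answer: -9776055976867/5904527712006 ≈ -1.6557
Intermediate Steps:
w(v, E) = v + 6*E (w(v, E) = (2*3)*E + v = 6*E + v = v + 6*E)
q = 34 (q = -14 + 6*8 = -14 + 48 = 34)
L(d, J) = d²
-28412/L(-131, q) + ((-11240 - 14075)/(23796 + 4881))/11998 = -28412/((-131)²) + ((-11240 - 14075)/(23796 + 4881))/11998 = -28412/17161 - 25315/28677*(1/11998) = -28412*1/17161 - 25315*1/28677*(1/11998) = -28412/17161 - 25315/28677*1/11998 = -28412/17161 - 25315/344066646 = -9776055976867/5904527712006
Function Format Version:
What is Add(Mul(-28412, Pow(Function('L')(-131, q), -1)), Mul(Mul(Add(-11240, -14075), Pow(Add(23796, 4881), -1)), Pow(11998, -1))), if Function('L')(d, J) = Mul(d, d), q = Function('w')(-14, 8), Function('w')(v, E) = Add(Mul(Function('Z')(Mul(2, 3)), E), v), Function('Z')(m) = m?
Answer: Rational(-9776055976867, 5904527712006) ≈ -1.6557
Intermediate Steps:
Function('w')(v, E) = Add(v, Mul(6, E)) (Function('w')(v, E) = Add(Mul(Mul(2, 3), E), v) = Add(Mul(6, E), v) = Add(v, Mul(6, E)))
q = 34 (q = Add(-14, Mul(6, 8)) = Add(-14, 48) = 34)
Function('L')(d, J) = Pow(d, 2)
Add(Mul(-28412, Pow(Function('L')(-131, q), -1)), Mul(Mul(Add(-11240, -14075), Pow(Add(23796, 4881), -1)), Pow(11998, -1))) = Add(Mul(-28412, Pow(Pow(-131, 2), -1)), Mul(Mul(Add(-11240, -14075), Pow(Add(23796, 4881), -1)), Pow(11998, -1))) = Add(Mul(-28412, Pow(17161, -1)), Mul(Mul(-25315, Pow(28677, -1)), Rational(1, 11998))) = Add(Mul(-28412, Rational(1, 17161)), Mul(Mul(-25315, Rational(1, 28677)), Rational(1, 11998))) = Add(Rational(-28412, 17161), Mul(Rational(-25315, 28677), Rational(1, 11998))) = Add(Rational(-28412, 17161), Rational(-25315, 344066646)) = Rational(-9776055976867, 5904527712006)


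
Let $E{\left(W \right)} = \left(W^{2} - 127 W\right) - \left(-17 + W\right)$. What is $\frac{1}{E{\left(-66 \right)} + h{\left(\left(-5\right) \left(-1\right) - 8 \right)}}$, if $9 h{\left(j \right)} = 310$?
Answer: $\frac{9}{115699} \approx 7.7788 \cdot 10^{-5}$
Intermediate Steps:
$h{\left(j \right)} = \frac{310}{9}$ ($h{\left(j \right)} = \frac{1}{9} \cdot 310 = \frac{310}{9}$)
$E{\left(W \right)} = 17 + W^{2} - 128 W$
$\frac{1}{E{\left(-66 \right)} + h{\left(\left(-5\right) \left(-1\right) - 8 \right)}} = \frac{1}{\left(17 + \left(-66\right)^{2} - -8448\right) + \frac{310}{9}} = \frac{1}{\left(17 + 4356 + 8448\right) + \frac{310}{9}} = \frac{1}{12821 + \frac{310}{9}} = \frac{1}{\frac{115699}{9}} = \frac{9}{115699}$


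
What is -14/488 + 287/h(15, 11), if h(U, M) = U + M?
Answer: 34923/3172 ≈ 11.010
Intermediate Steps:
h(U, M) = M + U
-14/488 + 287/h(15, 11) = -14/488 + 287/(11 + 15) = -14*1/488 + 287/26 = -7/244 + 287*(1/26) = -7/244 + 287/26 = 34923/3172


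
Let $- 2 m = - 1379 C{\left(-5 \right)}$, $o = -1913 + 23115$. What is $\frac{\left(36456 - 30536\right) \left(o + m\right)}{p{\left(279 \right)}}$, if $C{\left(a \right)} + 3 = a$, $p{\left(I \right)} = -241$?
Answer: $- \frac{92861120}{241} \approx -3.8532 \cdot 10^{5}$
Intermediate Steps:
$o = 21202$
$C{\left(a \right)} = -3 + a$
$m = -5516$ ($m = - \frac{\left(-1379\right) \left(-3 - 5\right)}{2} = - \frac{\left(-1379\right) \left(-8\right)}{2} = \left(- \frac{1}{2}\right) 11032 = -5516$)
$\frac{\left(36456 - 30536\right) \left(o + m\right)}{p{\left(279 \right)}} = \frac{\left(36456 - 30536\right) \left(21202 - 5516\right)}{-241} = 5920 \cdot 15686 \left(- \frac{1}{241}\right) = 92861120 \left(- \frac{1}{241}\right) = - \frac{92861120}{241}$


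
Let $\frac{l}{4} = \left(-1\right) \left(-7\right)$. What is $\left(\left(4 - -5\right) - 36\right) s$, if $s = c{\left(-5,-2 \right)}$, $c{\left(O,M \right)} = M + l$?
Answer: $-702$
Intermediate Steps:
$l = 28$ ($l = 4 \left(\left(-1\right) \left(-7\right)\right) = 4 \cdot 7 = 28$)
$c{\left(O,M \right)} = 28 + M$ ($c{\left(O,M \right)} = M + 28 = 28 + M$)
$s = 26$ ($s = 28 - 2 = 26$)
$\left(\left(4 - -5\right) - 36\right) s = \left(\left(4 - -5\right) - 36\right) 26 = \left(\left(4 + 5\right) - 36\right) 26 = \left(9 - 36\right) 26 = \left(-27\right) 26 = -702$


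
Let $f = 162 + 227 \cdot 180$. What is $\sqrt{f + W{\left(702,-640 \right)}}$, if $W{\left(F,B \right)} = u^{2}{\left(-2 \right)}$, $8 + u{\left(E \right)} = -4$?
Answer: $3 \sqrt{4574} \approx 202.89$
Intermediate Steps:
$u{\left(E \right)} = -12$ ($u{\left(E \right)} = -8 - 4 = -12$)
$W{\left(F,B \right)} = 144$ ($W{\left(F,B \right)} = \left(-12\right)^{2} = 144$)
$f = 41022$ ($f = 162 + 40860 = 41022$)
$\sqrt{f + W{\left(702,-640 \right)}} = \sqrt{41022 + 144} = \sqrt{41166} = 3 \sqrt{4574}$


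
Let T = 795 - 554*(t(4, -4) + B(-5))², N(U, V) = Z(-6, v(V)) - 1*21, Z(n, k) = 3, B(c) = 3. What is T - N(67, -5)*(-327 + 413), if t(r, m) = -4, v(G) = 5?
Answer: 1789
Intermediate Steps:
N(U, V) = -18 (N(U, V) = 3 - 1*21 = 3 - 21 = -18)
T = 241 (T = 795 - 554*(-4 + 3)² = 795 - 554*(-1)² = 795 - 554*1 = 795 - 554 = 241)
T - N(67, -5)*(-327 + 413) = 241 - (-18)*(-327 + 413) = 241 - (-18)*86 = 241 - 1*(-1548) = 241 + 1548 = 1789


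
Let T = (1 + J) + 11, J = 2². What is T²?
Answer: 256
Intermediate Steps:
J = 4
T = 16 (T = (1 + 4) + 11 = 5 + 11 = 16)
T² = 16² = 256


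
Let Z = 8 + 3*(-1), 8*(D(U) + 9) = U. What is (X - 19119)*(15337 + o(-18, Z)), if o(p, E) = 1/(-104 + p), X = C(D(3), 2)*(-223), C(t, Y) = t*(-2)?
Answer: -171886053519/488 ≈ -3.5223e+8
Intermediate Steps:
D(U) = -9 + U/8
C(t, Y) = -2*t
X = -15387/4 (X = -2*(-9 + (⅛)*3)*(-223) = -2*(-9 + 3/8)*(-223) = -2*(-69/8)*(-223) = (69/4)*(-223) = -15387/4 ≈ -3846.8)
Z = 5 (Z = 8 - 3 = 5)
(X - 19119)*(15337 + o(-18, Z)) = (-15387/4 - 19119)*(15337 + 1/(-104 - 18)) = -91863*(15337 + 1/(-122))/4 = -91863*(15337 - 1/122)/4 = -91863/4*1871113/122 = -171886053519/488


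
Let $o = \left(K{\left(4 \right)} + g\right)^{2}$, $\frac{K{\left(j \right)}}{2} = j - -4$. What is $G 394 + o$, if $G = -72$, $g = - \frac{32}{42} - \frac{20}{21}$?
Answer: $- \frac{1380032}{49} \approx -28164.0$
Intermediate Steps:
$g = - \frac{12}{7}$ ($g = \left(-32\right) \frac{1}{42} - \frac{20}{21} = - \frac{16}{21} - \frac{20}{21} = - \frac{12}{7} \approx -1.7143$)
$K{\left(j \right)} = 8 + 2 j$ ($K{\left(j \right)} = 2 \left(j - -4\right) = 2 \left(j + 4\right) = 2 \left(4 + j\right) = 8 + 2 j$)
$o = \frac{10000}{49}$ ($o = \left(\left(8 + 2 \cdot 4\right) - \frac{12}{7}\right)^{2} = \left(\left(8 + 8\right) - \frac{12}{7}\right)^{2} = \left(16 - \frac{12}{7}\right)^{2} = \left(\frac{100}{7}\right)^{2} = \frac{10000}{49} \approx 204.08$)
$G 394 + o = \left(-72\right) 394 + \frac{10000}{49} = -28368 + \frac{10000}{49} = - \frac{1380032}{49}$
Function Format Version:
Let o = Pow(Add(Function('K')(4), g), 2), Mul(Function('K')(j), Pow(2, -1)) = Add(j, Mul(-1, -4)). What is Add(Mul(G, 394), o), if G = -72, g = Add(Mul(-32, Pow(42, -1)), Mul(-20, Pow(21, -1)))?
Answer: Rational(-1380032, 49) ≈ -28164.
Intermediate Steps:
g = Rational(-12, 7) (g = Add(Mul(-32, Rational(1, 42)), Mul(-20, Rational(1, 21))) = Add(Rational(-16, 21), Rational(-20, 21)) = Rational(-12, 7) ≈ -1.7143)
Function('K')(j) = Add(8, Mul(2, j)) (Function('K')(j) = Mul(2, Add(j, Mul(-1, -4))) = Mul(2, Add(j, 4)) = Mul(2, Add(4, j)) = Add(8, Mul(2, j)))
o = Rational(10000, 49) (o = Pow(Add(Add(8, Mul(2, 4)), Rational(-12, 7)), 2) = Pow(Add(Add(8, 8), Rational(-12, 7)), 2) = Pow(Add(16, Rational(-12, 7)), 2) = Pow(Rational(100, 7), 2) = Rational(10000, 49) ≈ 204.08)
Add(Mul(G, 394), o) = Add(Mul(-72, 394), Rational(10000, 49)) = Add(-28368, Rational(10000, 49)) = Rational(-1380032, 49)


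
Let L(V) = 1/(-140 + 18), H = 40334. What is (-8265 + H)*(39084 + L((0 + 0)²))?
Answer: 152912913043/122 ≈ 1.2534e+9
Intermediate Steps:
L(V) = -1/122 (L(V) = 1/(-122) = -1/122)
(-8265 + H)*(39084 + L((0 + 0)²)) = (-8265 + 40334)*(39084 - 1/122) = 32069*(4768247/122) = 152912913043/122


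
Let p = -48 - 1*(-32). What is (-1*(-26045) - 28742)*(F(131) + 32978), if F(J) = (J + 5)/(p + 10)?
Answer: -88880534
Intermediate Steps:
p = -16 (p = -48 + 32 = -16)
F(J) = -5/6 - J/6 (F(J) = (J + 5)/(-16 + 10) = (5 + J)/(-6) = (5 + J)*(-1/6) = -5/6 - J/6)
(-1*(-26045) - 28742)*(F(131) + 32978) = (-1*(-26045) - 28742)*((-5/6 - 1/6*131) + 32978) = (26045 - 28742)*((-5/6 - 131/6) + 32978) = -2697*(-68/3 + 32978) = -2697*98866/3 = -88880534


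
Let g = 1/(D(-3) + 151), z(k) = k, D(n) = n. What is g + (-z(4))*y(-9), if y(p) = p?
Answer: 5329/148 ≈ 36.007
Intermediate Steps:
g = 1/148 (g = 1/(-3 + 151) = 1/148 ≈ 0.0067568)
g + (-z(4))*y(-9) = 1/148 - 1*4*(-9) = 1/148 - 4*(-9) = 1/148 + 36 = 5329/148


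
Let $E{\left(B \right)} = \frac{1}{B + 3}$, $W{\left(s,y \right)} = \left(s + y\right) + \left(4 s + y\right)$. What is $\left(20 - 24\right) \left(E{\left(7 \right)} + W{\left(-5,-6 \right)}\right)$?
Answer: $\frac{738}{5} \approx 147.6$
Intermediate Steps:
$W{\left(s,y \right)} = 2 y + 5 s$ ($W{\left(s,y \right)} = \left(s + y\right) + \left(y + 4 s\right) = 2 y + 5 s$)
$E{\left(B \right)} = \frac{1}{3 + B}$
$\left(20 - 24\right) \left(E{\left(7 \right)} + W{\left(-5,-6 \right)}\right) = \left(20 - 24\right) \left(\frac{1}{3 + 7} + \left(2 \left(-6\right) + 5 \left(-5\right)\right)\right) = \left(20 - 24\right) \left(\frac{1}{10} - 37\right) = - 4 \left(\frac{1}{10} - 37\right) = \left(-4\right) \left(- \frac{369}{10}\right) = \frac{738}{5}$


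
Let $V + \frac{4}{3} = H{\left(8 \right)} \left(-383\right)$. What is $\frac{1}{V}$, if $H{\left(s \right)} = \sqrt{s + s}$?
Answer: $- \frac{3}{4600} \approx -0.00065217$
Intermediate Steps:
$H{\left(s \right)} = \sqrt{2} \sqrt{s}$ ($H{\left(s \right)} = \sqrt{2 s} = \sqrt{2} \sqrt{s}$)
$V = - \frac{4600}{3}$ ($V = - \frac{4}{3} + \sqrt{2} \sqrt{8} \left(-383\right) = - \frac{4}{3} + \sqrt{2} \cdot 2 \sqrt{2} \left(-383\right) = - \frac{4}{3} + 4 \left(-383\right) = - \frac{4}{3} - 1532 = - \frac{4600}{3} \approx -1533.3$)
$\frac{1}{V} = \frac{1}{- \frac{4600}{3}} = - \frac{3}{4600}$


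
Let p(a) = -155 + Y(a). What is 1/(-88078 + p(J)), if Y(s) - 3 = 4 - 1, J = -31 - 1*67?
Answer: -1/88227 ≈ -1.1334e-5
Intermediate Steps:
J = -98 (J = -31 - 67 = -98)
Y(s) = 6 (Y(s) = 3 + (4 - 1) = 3 + 3 = 6)
p(a) = -149 (p(a) = -155 + 6 = -149)
1/(-88078 + p(J)) = 1/(-88078 - 149) = 1/(-88227) = -1/88227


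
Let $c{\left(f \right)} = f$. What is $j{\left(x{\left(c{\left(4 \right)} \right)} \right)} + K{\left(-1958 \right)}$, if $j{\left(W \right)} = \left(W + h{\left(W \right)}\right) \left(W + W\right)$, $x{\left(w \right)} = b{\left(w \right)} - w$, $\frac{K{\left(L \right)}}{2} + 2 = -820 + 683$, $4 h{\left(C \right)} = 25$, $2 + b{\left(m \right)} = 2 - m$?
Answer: $-250$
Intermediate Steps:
$b{\left(m \right)} = - m$ ($b{\left(m \right)} = -2 - \left(-2 + m\right) = - m$)
$h{\left(C \right)} = \frac{25}{4}$ ($h{\left(C \right)} = \frac{1}{4} \cdot 25 = \frac{25}{4}$)
$K{\left(L \right)} = -278$ ($K{\left(L \right)} = -4 + 2 \left(-820 + 683\right) = -4 + 2 \left(-137\right) = -4 - 274 = -278$)
$x{\left(w \right)} = - 2 w$ ($x{\left(w \right)} = - w - w = - 2 w$)
$j{\left(W \right)} = 2 W \left(\frac{25}{4} + W\right)$ ($j{\left(W \right)} = \left(W + \frac{25}{4}\right) \left(W + W\right) = \left(\frac{25}{4} + W\right) 2 W = 2 W \left(\frac{25}{4} + W\right)$)
$j{\left(x{\left(c{\left(4 \right)} \right)} \right)} + K{\left(-1958 \right)} = \frac{\left(-2\right) 4 \left(25 + 4 \left(\left(-2\right) 4\right)\right)}{2} - 278 = \frac{1}{2} \left(-8\right) \left(25 + 4 \left(-8\right)\right) - 278 = \frac{1}{2} \left(-8\right) \left(25 - 32\right) - 278 = \frac{1}{2} \left(-8\right) \left(-7\right) - 278 = 28 - 278 = -250$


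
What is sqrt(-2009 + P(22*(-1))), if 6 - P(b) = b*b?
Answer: I*sqrt(2487) ≈ 49.87*I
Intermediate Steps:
P(b) = 6 - b**2 (P(b) = 6 - b*b = 6 - b**2)
sqrt(-2009 + P(22*(-1))) = sqrt(-2009 + (6 - (22*(-1))**2)) = sqrt(-2009 + (6 - 1*(-22)**2)) = sqrt(-2009 + (6 - 1*484)) = sqrt(-2009 + (6 - 484)) = sqrt(-2009 - 478) = sqrt(-2487) = I*sqrt(2487)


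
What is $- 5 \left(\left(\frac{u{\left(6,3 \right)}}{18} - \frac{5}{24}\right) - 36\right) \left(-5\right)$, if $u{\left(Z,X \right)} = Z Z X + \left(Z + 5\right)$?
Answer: $- \frac{53275}{72} \approx -739.93$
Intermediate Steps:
$u{\left(Z,X \right)} = 5 + Z + X Z^{2}$ ($u{\left(Z,X \right)} = Z^{2} X + \left(5 + Z\right) = X Z^{2} + \left(5 + Z\right) = 5 + Z + X Z^{2}$)
$- 5 \left(\left(\frac{u{\left(6,3 \right)}}{18} - \frac{5}{24}\right) - 36\right) \left(-5\right) = - 5 \left(\left(\frac{5 + 6 + 3 \cdot 6^{2}}{18} - \frac{5}{24}\right) - 36\right) \left(-5\right) = - 5 \left(\left(\left(5 + 6 + 3 \cdot 36\right) \frac{1}{18} - \frac{5}{24}\right) - 36\right) \left(-5\right) = - 5 \left(\left(\left(5 + 6 + 108\right) \frac{1}{18} - \frac{5}{24}\right) - 36\right) \left(-5\right) = - 5 \left(\left(119 \cdot \frac{1}{18} - \frac{5}{24}\right) - 36\right) \left(-5\right) = - 5 \left(\left(\frac{119}{18} - \frac{5}{24}\right) - 36\right) \left(-5\right) = - 5 \left(\frac{461}{72} - 36\right) \left(-5\right) = \left(-5\right) \left(- \frac{2131}{72}\right) \left(-5\right) = \frac{10655}{72} \left(-5\right) = - \frac{53275}{72}$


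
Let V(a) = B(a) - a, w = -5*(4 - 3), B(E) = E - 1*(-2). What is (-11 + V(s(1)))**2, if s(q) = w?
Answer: 81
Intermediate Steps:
B(E) = 2 + E (B(E) = E + 2 = 2 + E)
w = -5 (w = -5*1 = -5)
s(q) = -5
V(a) = 2 (V(a) = (2 + a) - a = 2)
(-11 + V(s(1)))**2 = (-11 + 2)**2 = (-9)**2 = 81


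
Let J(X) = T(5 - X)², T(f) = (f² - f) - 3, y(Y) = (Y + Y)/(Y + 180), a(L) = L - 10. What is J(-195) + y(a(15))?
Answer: 58600644735/37 ≈ 1.5838e+9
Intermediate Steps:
a(L) = -10 + L
y(Y) = 2*Y/(180 + Y) (y(Y) = (2*Y)/(180 + Y) = 2*Y/(180 + Y))
T(f) = -3 + f² - f
J(X) = (-8 + X + (5 - X)²)² (J(X) = (-3 + (5 - X)² - (5 - X))² = (-3 + (5 - X)² + (-5 + X))² = (-8 + X + (5 - X)²)²)
J(-195) + y(a(15)) = (-8 - 195 + (-5 - 195)²)² + 2*(-10 + 15)/(180 + (-10 + 15)) = (-8 - 195 + (-200)²)² + 2*5/(180 + 5) = (-8 - 195 + 40000)² + 2*5/185 = 39797² + 2*5*(1/185) = 1583801209 + 2/37 = 58600644735/37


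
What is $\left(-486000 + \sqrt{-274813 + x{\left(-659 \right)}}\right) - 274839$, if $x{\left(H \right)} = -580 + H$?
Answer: $-760839 + 2 i \sqrt{69013} \approx -7.6084 \cdot 10^{5} + 525.41 i$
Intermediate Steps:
$\left(-486000 + \sqrt{-274813 + x{\left(-659 \right)}}\right) - 274839 = \left(-486000 + \sqrt{-274813 - 1239}\right) - 274839 = \left(-486000 + \sqrt{-276052}\right) - 274839 = \left(-486000 + 2 i \sqrt{69013}\right) - 274839 = -760839 + 2 i \sqrt{69013}$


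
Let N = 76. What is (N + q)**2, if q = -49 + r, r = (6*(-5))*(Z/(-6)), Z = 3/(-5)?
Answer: 576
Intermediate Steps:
Z = -3/5 (Z = 3*(-1/5) = -3/5 ≈ -0.60000)
r = -3 (r = (6*(-5))*(-3/5/(-6)) = -(-18)*(-1)/6 = -30*1/10 = -3)
q = -52 (q = -49 - 3 = -52)
(N + q)**2 = (76 - 52)**2 = 24**2 = 576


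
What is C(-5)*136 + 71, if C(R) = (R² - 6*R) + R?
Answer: 6871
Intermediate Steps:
C(R) = R² - 5*R
C(-5)*136 + 71 = -5*(-5 - 5)*136 + 71 = -5*(-10)*136 + 71 = 50*136 + 71 = 6800 + 71 = 6871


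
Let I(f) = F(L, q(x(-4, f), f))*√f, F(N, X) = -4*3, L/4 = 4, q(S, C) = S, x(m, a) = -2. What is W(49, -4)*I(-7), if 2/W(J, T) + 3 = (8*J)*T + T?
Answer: 8*I*√7/525 ≈ 0.040316*I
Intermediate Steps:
L = 16 (L = 4*4 = 16)
F(N, X) = -12
W(J, T) = 2/(-3 + T + 8*J*T) (W(J, T) = 2/(-3 + ((8*J)*T + T)) = 2/(-3 + (8*J*T + T)) = 2/(-3 + (T + 8*J*T)) = 2/(-3 + T + 8*J*T))
I(f) = -12*√f
W(49, -4)*I(-7) = (2/(-3 - 4 + 8*49*(-4)))*(-12*I*√7) = (2/(-3 - 4 - 1568))*(-12*I*√7) = (2/(-1575))*(-12*I*√7) = (2*(-1/1575))*(-12*I*√7) = -(-8)*I*√7/525 = 8*I*√7/525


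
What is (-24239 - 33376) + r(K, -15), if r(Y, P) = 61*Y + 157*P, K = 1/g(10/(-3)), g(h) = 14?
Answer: -839519/14 ≈ -59966.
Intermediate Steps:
K = 1/14 ≈ 0.071429
(-24239 - 33376) + r(K, -15) = (-24239 - 33376) + (61*(1/14) + 157*(-15)) = -57615 + (61/14 - 2355) = -57615 - 32909/14 = -839519/14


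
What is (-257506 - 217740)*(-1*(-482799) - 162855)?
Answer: -152052106224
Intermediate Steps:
(-257506 - 217740)*(-1*(-482799) - 162855) = -475246*(482799 - 162855) = -475246*319944 = -152052106224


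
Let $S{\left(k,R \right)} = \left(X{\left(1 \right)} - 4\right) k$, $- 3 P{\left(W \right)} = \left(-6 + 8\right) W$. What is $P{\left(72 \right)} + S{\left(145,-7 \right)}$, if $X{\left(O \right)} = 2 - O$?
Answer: $-483$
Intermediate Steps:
$P{\left(W \right)} = - \frac{2 W}{3}$ ($P{\left(W \right)} = - \frac{\left(-6 + 8\right) W}{3} = - \frac{2 W}{3}$)
$S{\left(k,R \right)} = - 3 k$ ($S{\left(k,R \right)} = \left(\left(2 - 1\right) - 4\right) k = \left(1 - 4\right) k = - 3 k$)
$P{\left(72 \right)} + S{\left(145,-7 \right)} = \left(- \frac{2}{3}\right) 72 - 435 = -48 - 435 = -483$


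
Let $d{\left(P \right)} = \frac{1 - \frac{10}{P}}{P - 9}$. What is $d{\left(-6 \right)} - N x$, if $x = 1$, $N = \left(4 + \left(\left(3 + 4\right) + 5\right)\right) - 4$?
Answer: $- \frac{548}{45} \approx -12.178$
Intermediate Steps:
$d{\left(P \right)} = \frac{1 - \frac{10}{P}}{-9 + P}$
$N = 12$ ($N = \left(4 + \left(7 + 5\right)\right) - 4 = \left(4 + 12\right) - 4 = 16 - 4 = 12$)
$d{\left(-6 \right)} - N x = \frac{-10 - 6}{\left(-6\right) \left(-9 - 6\right)} - 12 \cdot 1 = \left(- \frac{1}{6}\right) \frac{1}{-15} \left(-16\right) - 12 = \left(- \frac{1}{6}\right) \left(- \frac{1}{15}\right) \left(-16\right) - 12 = - \frac{8}{45} - 12 = - \frac{548}{45}$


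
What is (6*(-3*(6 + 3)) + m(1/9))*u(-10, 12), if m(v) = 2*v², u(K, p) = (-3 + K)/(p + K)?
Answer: 85280/81 ≈ 1052.8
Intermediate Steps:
u(K, p) = (-3 + K)/(K + p)
(6*(-3*(6 + 3)) + m(1/9))*u(-10, 12) = (6*(-3*(6 + 3)) + 2*(1/9)²)*((-3 - 10)/(-10 + 12)) = (6*(-3*9) + 2*(⅑)²)*(-13/2) = (6*(-27) + 2*(1/81))*((½)*(-13)) = (-162 + 2/81)*(-13/2) = -13120/81*(-13/2) = 85280/81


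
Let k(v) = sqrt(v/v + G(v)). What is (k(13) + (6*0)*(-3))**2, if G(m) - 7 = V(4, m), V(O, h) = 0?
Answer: 8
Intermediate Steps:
G(m) = 7 (G(m) = 7 + 0 = 7)
k(v) = 2*sqrt(2) (k(v) = sqrt(v/v + 7) = sqrt(1 + 7) = sqrt(8) = 2*sqrt(2))
(k(13) + (6*0)*(-3))**2 = (2*sqrt(2) + (6*0)*(-3))**2 = (2*sqrt(2) + 0*(-3))**2 = (2*sqrt(2) + 0)**2 = (2*sqrt(2))**2 = 8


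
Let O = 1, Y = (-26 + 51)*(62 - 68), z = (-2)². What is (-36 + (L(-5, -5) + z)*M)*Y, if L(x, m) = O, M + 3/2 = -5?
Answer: 10275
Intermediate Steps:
z = 4
Y = -150 (Y = 25*(-6) = -150)
M = -13/2 (M = -3/2 - 5 = -13/2 ≈ -6.5000)
L(x, m) = 1
(-36 + (L(-5, -5) + z)*M)*Y = (-36 + (1 + 4)*(-13/2))*(-150) = (-36 + 5*(-13/2))*(-150) = (-36 - 65/2)*(-150) = -137/2*(-150) = 10275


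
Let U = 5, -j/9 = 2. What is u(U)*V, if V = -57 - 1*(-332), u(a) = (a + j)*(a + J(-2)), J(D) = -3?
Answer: -7150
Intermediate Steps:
j = -18 (j = -9*2 = -18)
u(a) = (-18 + a)*(-3 + a) (u(a) = (a - 18)*(a - 3) = (-18 + a)*(-3 + a))
V = 275 (V = -57 + 332 = 275)
u(U)*V = (54 + 5**2 - 21*5)*275 = (54 + 25 - 105)*275 = -26*275 = -7150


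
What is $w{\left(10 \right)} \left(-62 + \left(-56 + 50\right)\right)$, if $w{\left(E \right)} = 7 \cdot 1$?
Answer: $-476$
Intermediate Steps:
$w{\left(E \right)} = 7$
$w{\left(10 \right)} \left(-62 + \left(-56 + 50\right)\right) = 7 \left(-62 + \left(-56 + 50\right)\right) = 7 \left(-62 - 6\right) = 7 \left(-68\right) = -476$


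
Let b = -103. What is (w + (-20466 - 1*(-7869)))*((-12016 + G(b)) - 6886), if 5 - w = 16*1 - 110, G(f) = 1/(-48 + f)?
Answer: 35671829094/151 ≈ 2.3624e+8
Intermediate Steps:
w = 99 (w = 5 - (16*1 - 110) = 5 - (16 - 110) = 5 - 1*(-94) = 5 + 94 = 99)
(w + (-20466 - 1*(-7869)))*((-12016 + G(b)) - 6886) = (99 + (-20466 - 1*(-7869)))*((-12016 + 1/(-48 - 103)) - 6886) = (99 + (-20466 + 7869))*((-12016 + 1/(-151)) - 6886) = (99 - 12597)*((-12016 - 1/151) - 6886) = -12498*(-1814417/151 - 6886) = -12498*(-2854203/151) = 35671829094/151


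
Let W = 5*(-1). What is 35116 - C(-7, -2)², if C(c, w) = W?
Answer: 35091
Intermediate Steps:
W = -5
C(c, w) = -5
35116 - C(-7, -2)² = 35116 - 1*(-5)² = 35116 - 1*25 = 35116 - 25 = 35091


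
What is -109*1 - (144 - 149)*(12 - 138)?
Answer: -739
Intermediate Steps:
-109*1 - (144 - 149)*(12 - 138) = -109 - (-5)*(-126) = -109 - 1*630 = -109 - 630 = -739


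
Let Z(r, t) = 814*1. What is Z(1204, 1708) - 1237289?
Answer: -1236475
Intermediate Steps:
Z(r, t) = 814
Z(1204, 1708) - 1237289 = 814 - 1237289 = -1236475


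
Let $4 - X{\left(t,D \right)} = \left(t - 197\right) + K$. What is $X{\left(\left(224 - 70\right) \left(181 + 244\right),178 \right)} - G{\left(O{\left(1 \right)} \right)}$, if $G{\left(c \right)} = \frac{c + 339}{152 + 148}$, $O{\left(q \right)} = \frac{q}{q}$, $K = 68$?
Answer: $- \frac{979772}{15} \approx -65318.0$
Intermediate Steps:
$X{\left(t,D \right)} = 133 - t$ ($X{\left(t,D \right)} = 4 - \left(\left(t - 197\right) + 68\right) = 4 - \left(\left(-197 + t\right) + 68\right) = 4 - \left(-129 + t\right) = 133 - t$)
$O{\left(q \right)} = 1$
$G{\left(c \right)} = \frac{113}{100} + \frac{c}{300}$ ($G{\left(c \right)} = \frac{339 + c}{300} = \left(339 + c\right) \frac{1}{300} = \frac{113}{100} + \frac{c}{300}$)
$X{\left(\left(224 - 70\right) \left(181 + 244\right),178 \right)} - G{\left(O{\left(1 \right)} \right)} = \left(133 - \left(224 - 70\right) \left(181 + 244\right)\right) - \left(\frac{113}{100} + \frac{1}{300} \cdot 1\right) = \left(133 - 154 \cdot 425\right) - \left(\frac{113}{100} + \frac{1}{300}\right) = \left(133 - 65450\right) - \frac{17}{15} = -65317 - \frac{17}{15} = - \frac{979772}{15}$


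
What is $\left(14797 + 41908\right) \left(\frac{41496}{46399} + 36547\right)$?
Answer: $\frac{96159530897045}{46399} \approx 2.0724 \cdot 10^{9}$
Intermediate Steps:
$\left(14797 + 41908\right) \left(\frac{41496}{46399} + 36547\right) = 56705 \left(41496 \cdot \frac{1}{46399} + 36547\right) = 56705 \left(\frac{41496}{46399} + 36547\right) = 56705 \cdot \frac{1695785749}{46399} = \frac{96159530897045}{46399}$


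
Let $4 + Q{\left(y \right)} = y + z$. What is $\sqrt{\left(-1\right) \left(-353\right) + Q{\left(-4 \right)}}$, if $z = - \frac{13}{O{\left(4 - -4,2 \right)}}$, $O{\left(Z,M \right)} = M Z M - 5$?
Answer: $\frac{\sqrt{27906}}{9} \approx 18.561$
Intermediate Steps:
$O{\left(Z,M \right)} = -5 + Z M^{2}$ ($O{\left(Z,M \right)} = Z M^{2} - 5 = -5 + Z M^{2}$)
$z = - \frac{13}{27}$ ($z = - \frac{13}{-5 + \left(4 - -4\right) 2^{2}} = - \frac{13}{-5 + \left(4 + 4\right) 4} = - \frac{13}{-5 + 8 \cdot 4} = - \frac{13}{-5 + 32} = - \frac{13}{27} \approx -0.48148$)
$Q{\left(y \right)} = - \frac{121}{27} + y$ ($Q{\left(y \right)} = -4 + \left(y - \frac{13}{27}\right) = -4 + \left(- \frac{13}{27} + y\right) = - \frac{121}{27} + y$)
$\sqrt{\left(-1\right) \left(-353\right) + Q{\left(-4 \right)}} = \sqrt{\left(-1\right) \left(-353\right) - \frac{229}{27}} = \sqrt{353 - \frac{229}{27}} = \sqrt{\frac{9302}{27}} = \frac{\sqrt{27906}}{9}$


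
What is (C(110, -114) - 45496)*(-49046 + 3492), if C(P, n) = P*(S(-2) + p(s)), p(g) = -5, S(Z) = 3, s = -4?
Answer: 2082546664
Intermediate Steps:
C(P, n) = -2*P (C(P, n) = P*(3 - 5) = P*(-2) = -2*P)
(C(110, -114) - 45496)*(-49046 + 3492) = (-2*110 - 45496)*(-49046 + 3492) = (-220 - 45496)*(-45554) = -45716*(-45554) = 2082546664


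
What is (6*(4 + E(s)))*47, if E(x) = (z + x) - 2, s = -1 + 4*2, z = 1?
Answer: 2820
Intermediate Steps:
s = 7 (s = -1 + 8 = 7)
E(x) = -1 + x (E(x) = (1 + x) - 2 = -1 + x)
(6*(4 + E(s)))*47 = (6*(4 + (-1 + 7)))*47 = (6*(4 + 6))*47 = (6*10)*47 = 60*47 = 2820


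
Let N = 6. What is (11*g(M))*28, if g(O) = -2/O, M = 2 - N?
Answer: 154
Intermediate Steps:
M = -4 (M = 2 - 1*6 = 2 - 6 = -4)
(11*g(M))*28 = (11*(-2/(-4)))*28 = (11*(-2*(-1/4)))*28 = (11*(1/2))*28 = (11/2)*28 = 154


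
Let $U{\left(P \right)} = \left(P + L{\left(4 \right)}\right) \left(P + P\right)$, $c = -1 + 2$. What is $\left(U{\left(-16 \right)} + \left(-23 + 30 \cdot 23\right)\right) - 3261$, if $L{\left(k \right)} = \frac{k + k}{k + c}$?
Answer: $- \frac{10666}{5} \approx -2133.2$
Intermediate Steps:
$c = 1$
$L{\left(k \right)} = \frac{2 k}{1 + k}$ ($L{\left(k \right)} = \frac{k + k}{k + 1} = \frac{2 k}{1 + k}$)
$U{\left(P \right)} = 2 P \left(\frac{8}{5} + P\right)$ ($U{\left(P \right)} = \left(P + 2 \cdot 4 \frac{1}{1 + 4}\right) \left(P + P\right) = \left(P + 2 \cdot 4 \cdot \frac{1}{5}\right) 2 P = \left(P + \frac{8}{5}\right) 2 P = \left(\frac{8}{5} + P\right) 2 P = 2 P \left(\frac{8}{5} + P\right)$)
$\left(U{\left(-16 \right)} + \left(-23 + 30 \cdot 23\right)\right) - 3261 = \left(\frac{2}{5} \left(-16\right) \left(8 + 5 \left(-16\right)\right) + \left(-23 + 30 \cdot 23\right)\right) - 3261 = \left(\frac{2}{5} \left(-16\right) \left(8 - 80\right) + \left(-23 + 690\right)\right) - 3261 = \left(\frac{2}{5} \left(-16\right) \left(-72\right) + 667\right) - 3261 = \left(\frac{2304}{5} + 667\right) - 3261 = \frac{5639}{5} - 3261 = - \frac{10666}{5}$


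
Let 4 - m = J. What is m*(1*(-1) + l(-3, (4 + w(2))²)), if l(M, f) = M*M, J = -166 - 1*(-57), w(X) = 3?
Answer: 904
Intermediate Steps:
J = -109 (J = -166 + 57 = -109)
l(M, f) = M²
m = 113 (m = 4 - 1*(-109) = 4 + 109 = 113)
m*(1*(-1) + l(-3, (4 + w(2))²)) = 113*(1*(-1) + (-3)²) = 113*(-1 + 9) = 113*8 = 904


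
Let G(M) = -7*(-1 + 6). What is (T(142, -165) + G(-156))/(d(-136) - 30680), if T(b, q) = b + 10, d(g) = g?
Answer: -13/3424 ≈ -0.0037967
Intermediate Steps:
G(M) = -35 (G(M) = -7*5 = -35)
T(b, q) = 10 + b
(T(142, -165) + G(-156))/(d(-136) - 30680) = ((10 + 142) - 35)/(-136 - 30680) = (152 - 35)/(-30816) = 117*(-1/30816) = -13/3424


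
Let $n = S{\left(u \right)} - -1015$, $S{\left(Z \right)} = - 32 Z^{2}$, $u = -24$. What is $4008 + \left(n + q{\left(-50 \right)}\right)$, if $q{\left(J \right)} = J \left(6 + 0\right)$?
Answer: $-13709$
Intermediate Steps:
$q{\left(J \right)} = 6 J$ ($q{\left(J \right)} = J 6 = 6 J$)
$n = -17417$ ($n = - 32 \left(-24\right)^{2} - -1015 = \left(-32\right) 576 + 1015 = -18432 + 1015 = -17417$)
$4008 + \left(n + q{\left(-50 \right)}\right) = 4008 + \left(-17417 + 6 \left(-50\right)\right) = 4008 - 17717 = -13709$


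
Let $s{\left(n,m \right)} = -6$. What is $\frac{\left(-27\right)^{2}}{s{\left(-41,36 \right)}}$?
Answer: $- \frac{243}{2} \approx -121.5$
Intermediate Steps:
$\frac{\left(-27\right)^{2}}{s{\left(-41,36 \right)}} = \frac{\left(-27\right)^{2}}{-6} = 729 \left(- \frac{1}{6}\right) = - \frac{243}{2}$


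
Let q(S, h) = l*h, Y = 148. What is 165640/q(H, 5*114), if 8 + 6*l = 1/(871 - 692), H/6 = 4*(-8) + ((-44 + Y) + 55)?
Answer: -5929912/27189 ≈ -218.10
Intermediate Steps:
H = 762 (H = 6*(4*(-8) + ((-44 + 148) + 55)) = 6*(-32 + (104 + 55)) = 6*(-32 + 159) = 6*127 = 762)
l = -477/358 (l = -4/3 + 1/(6*(871 - 692)) = -4/3 + (⅙)/179 = -4/3 + (⅙)*(1/179) = -4/3 + 1/1074 = -477/358 ≈ -1.3324)
q(S, h) = -477*h/358
165640/q(H, 5*114) = 165640/((-2385*114/358)) = 165640/((-477/358*570)) = 165640/(-135945/179) = 165640*(-179/135945) = -5929912/27189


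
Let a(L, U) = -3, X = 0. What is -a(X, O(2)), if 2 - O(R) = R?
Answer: 3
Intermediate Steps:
O(R) = 2 - R
-a(X, O(2)) = -1*(-3) = 3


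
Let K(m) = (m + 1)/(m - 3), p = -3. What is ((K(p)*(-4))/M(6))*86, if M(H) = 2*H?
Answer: -86/9 ≈ -9.5556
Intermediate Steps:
K(m) = (1 + m)/(-3 + m)
((K(p)*(-4))/M(6))*86 = ((((1 - 3)/(-3 - 3))*(-4))/((2*6)))*86 = (((-2/(-6))*(-4))/12)*86 = ((-⅙*(-2)*(-4))*(1/12))*86 = (((⅓)*(-4))*(1/12))*86 = -4/3*1/12*86 = -⅑*86 = -86/9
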